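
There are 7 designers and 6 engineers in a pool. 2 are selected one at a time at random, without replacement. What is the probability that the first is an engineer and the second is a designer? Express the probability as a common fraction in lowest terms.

Multiply the conditional probabilities at each draw: 6/13 · 7/12 = 42/156 = 7/26.

7/26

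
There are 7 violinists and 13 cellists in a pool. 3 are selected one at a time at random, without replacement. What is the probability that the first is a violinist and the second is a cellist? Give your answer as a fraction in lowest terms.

Multiply the conditional probabilities at each draw: 7/20 · 13/19 = 91/380.

91/380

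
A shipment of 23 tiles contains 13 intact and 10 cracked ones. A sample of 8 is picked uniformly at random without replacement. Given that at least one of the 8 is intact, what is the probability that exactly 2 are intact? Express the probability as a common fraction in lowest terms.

420/12571

Work in counts. Selections with at least one intact: C(23,8) − C(10,8) = 490314 − 45 = 490269.
Of those, selections where exactly 2 are intact: C(13,2)·C(10,6) = 78·210 = 16380.
Conditional probability = 16380/490269 = 420/12571.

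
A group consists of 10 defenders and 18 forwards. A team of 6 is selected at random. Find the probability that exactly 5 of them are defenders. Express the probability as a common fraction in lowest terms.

The sample space is all 6-subsets of the 28: C(28,6) = 376740.
Selections with exactly 5 defenders: choose 5 of the 10 defenders and 1 of the 18 forwards, C(10,5)·C(18,1) = 252·18 = 4536.
Probability = 4536/376740 = 18/1495.

18/1495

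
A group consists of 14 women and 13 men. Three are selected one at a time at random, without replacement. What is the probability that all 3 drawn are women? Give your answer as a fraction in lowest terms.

Multiply the conditional probabilities at each draw: 14/27 · 13/26 · 12/25 = 2184/17550 = 28/225.

28/225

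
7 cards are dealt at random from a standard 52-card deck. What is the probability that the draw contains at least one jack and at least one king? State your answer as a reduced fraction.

3105873/16723070

There are C(52,7) = 133784560 possible draws.
By inclusion-exclusion on the complements, draws missing all jacks or all kings: C(48,7) + C(48,7) − C(44,7) = 73629072 + 73629072 − 38320568 = 108937576.
So draws with at least one of each: 133784560 − 108937576 = 24846984, probability 24846984/133784560 = 3105873/16723070.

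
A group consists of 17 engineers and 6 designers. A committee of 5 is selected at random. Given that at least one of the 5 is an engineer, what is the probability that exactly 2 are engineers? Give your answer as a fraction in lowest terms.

160/1979

Work in counts. Selections with at least one engineer: C(23,5) − C(6,5) = 33649 − 6 = 33643.
Of those, selections where exactly 2 are engineers: C(17,2)·C(6,3) = 136·20 = 2720.
Conditional probability = 2720/33643 = 160/1979.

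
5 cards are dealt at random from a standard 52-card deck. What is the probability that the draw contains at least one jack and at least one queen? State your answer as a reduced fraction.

6509/64974

There are C(52,5) = 2598960 possible draws.
By inclusion-exclusion on the complements, draws missing all jacks or all queens: C(48,5) + C(48,5) − C(44,5) = 1712304 + 1712304 − 1086008 = 2338600.
So draws with at least one of each: 2598960 − 2338600 = 260360, probability 260360/2598960 = 6509/64974.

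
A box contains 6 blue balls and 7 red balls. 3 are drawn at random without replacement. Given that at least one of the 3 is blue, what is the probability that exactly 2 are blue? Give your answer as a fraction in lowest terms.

Work in counts. Selections with at least one blue: C(13,3) − C(7,3) = 286 − 35 = 251.
Of those, selections where exactly 2 are blue: C(6,2)·C(7,1) = 15·7 = 105.
Conditional probability = 105/251.

105/251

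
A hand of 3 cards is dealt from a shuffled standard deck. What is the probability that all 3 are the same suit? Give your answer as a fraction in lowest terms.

There are C(52,3) = 22100 possible 3-card hands.
Hands of one suit: 4 suits × C(13,3) = 4·286 = 1144.
Probability = 1144/22100 = 22/425.

22/425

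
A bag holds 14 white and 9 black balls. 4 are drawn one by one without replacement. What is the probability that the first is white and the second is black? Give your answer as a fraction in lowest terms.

Multiply the conditional probabilities at each draw: 14/23 · 9/22 = 126/506 = 63/253.

63/253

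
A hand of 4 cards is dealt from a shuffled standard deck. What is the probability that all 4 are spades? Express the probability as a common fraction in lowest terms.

11/4165

There are C(52,4) = 270725 possible 4-card hands.
Hands that are all spades: C(13,4) = 715.
Probability = 715/270725 = 11/4165.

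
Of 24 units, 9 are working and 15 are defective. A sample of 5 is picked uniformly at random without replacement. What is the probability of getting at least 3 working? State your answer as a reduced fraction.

There are C(24,5) = 42504 ways to choose the 5.
Favorable selections (at least 3 working): C(9,3)·C(15,2) + C(9,4)·C(15,1) + C(9,5)·C(15,0) = 8820 + 1890 + 126 = 10836.
Probability = 10836/42504 = 129/506.

129/506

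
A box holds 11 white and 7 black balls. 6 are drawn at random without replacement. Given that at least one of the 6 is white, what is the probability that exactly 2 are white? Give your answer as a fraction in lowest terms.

Work in counts. Selections with at least one white: C(18,6) − C(7,6) = 18564 − 7 = 18557.
Of those, selections where exactly 2 are white: C(11,2)·C(7,4) = 55·35 = 1925.
Conditional probability = 1925/18557 = 25/241.

25/241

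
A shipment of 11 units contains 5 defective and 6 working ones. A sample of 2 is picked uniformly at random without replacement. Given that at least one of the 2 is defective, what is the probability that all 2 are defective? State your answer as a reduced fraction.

Work in counts. Selections with at least one defective: C(11,2) − C(6,2) = 55 − 15 = 40.
Of those, selections where all 2 are defective: C(5,2) = 10.
Conditional probability = 10/40 = 1/4.

1/4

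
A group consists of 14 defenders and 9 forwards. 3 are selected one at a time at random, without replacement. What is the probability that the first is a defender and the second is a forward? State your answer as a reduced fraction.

Multiply the conditional probabilities at each draw: 14/23 · 9/22 = 126/506 = 63/253.

63/253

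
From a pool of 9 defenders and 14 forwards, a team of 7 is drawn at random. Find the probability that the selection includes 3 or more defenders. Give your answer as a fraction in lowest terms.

Total selections: C(23,7) = 245157.
Count the complement (fewer than 3 defenders): C(9,0)·C(14,7) + C(9,1)·C(14,6) + C(9,2)·C(14,5) = 3432 + 27027 + 72072 = 102531.
Probability = 1 − 102531/245157 = 142626/245157 = 4322/7429.

4322/7429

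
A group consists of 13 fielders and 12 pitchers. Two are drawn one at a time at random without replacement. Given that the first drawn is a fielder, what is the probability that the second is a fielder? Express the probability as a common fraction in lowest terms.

1/2

After removing one fielder, 24 remain: 12 fielders and 12 pitchers.
So the probability the next is a fielder is 12/24 = 1/2.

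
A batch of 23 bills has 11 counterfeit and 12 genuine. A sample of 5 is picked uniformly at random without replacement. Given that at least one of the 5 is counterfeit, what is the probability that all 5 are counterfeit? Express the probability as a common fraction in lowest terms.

42/2987

Work in counts. Selections with at least one counterfeit: C(23,5) − C(12,5) = 33649 − 792 = 32857.
Of those, selections where all 5 are counterfeit: C(11,5) = 462.
Conditional probability = 462/32857 = 42/2987.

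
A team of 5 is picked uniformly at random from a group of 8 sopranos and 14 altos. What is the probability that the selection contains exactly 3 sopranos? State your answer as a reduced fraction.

364/1881

The sample space is all 5-subsets of the 22: C(22,5) = 26334.
Selections with exactly 3 sopranos: choose 3 of the 8 sopranos and 2 of the 14 altos, C(8,3)·C(14,2) = 56·91 = 5096.
Probability = 5096/26334 = 364/1881.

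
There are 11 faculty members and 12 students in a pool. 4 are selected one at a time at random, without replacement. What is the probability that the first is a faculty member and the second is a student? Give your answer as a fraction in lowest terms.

6/23

Multiply the conditional probabilities at each draw: 11/23 · 12/22 = 132/506 = 6/23.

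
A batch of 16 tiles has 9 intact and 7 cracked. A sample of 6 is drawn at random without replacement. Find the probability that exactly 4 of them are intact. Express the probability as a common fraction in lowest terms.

There are C(16,6) = 8008 ways to choose 6 from 16.
Selections with exactly 4 intact: choose 4 of the 9 intact and 2 of the 7 cracked, C(9,4)·C(7,2) = 126·21 = 2646.
Probability = 2646/8008 = 189/572.

189/572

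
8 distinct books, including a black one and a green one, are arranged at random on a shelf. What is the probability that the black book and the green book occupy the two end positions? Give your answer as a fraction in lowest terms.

1/28

There are 8! = 40320 arrangements.
Place the black book and the green book at the ends in 2 ways, arrange the remaining 6 in 6! = 720 ways: 2·720 = 1440.
Probability = 1440/40320 = 1/28.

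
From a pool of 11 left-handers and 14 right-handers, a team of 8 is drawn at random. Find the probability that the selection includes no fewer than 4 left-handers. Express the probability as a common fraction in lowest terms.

There are C(25,8) = 1081575 ways to choose the 8.
Count the complement (fewer than 4 left-handers): C(11,0)·C(14,8) + C(11,1)·C(14,7) + C(11,2)·C(14,6) + C(11,3)·C(14,5) = 3003 + 37752 + 165165 + 330330 = 536250.
Probability = 1 − 536250/1081575 = 545325/1081575 = 661/1311.

661/1311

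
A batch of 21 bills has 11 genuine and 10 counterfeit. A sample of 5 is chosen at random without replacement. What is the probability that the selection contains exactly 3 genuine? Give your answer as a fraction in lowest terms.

825/2261

Total number of selections: C(21,5) = 20349.
Selections with exactly 3 genuine: choose 3 of the 11 genuine and 2 of the 10 counterfeit, C(11,3)·C(10,2) = 165·45 = 7425.
Probability = 7425/20349 = 825/2261.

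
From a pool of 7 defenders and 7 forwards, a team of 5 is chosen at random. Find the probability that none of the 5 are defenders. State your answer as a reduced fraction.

3/286

There are C(14,5) = 2002 possible selections.
Selections with no defenders (all forwards): C(7,5) = 21.
Probability = 21/2002 = 3/286.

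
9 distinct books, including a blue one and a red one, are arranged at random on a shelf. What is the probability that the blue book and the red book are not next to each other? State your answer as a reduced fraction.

7/9

There are 9! = 362880 arrangements.
Arrangements with the blue book and the red book adjacent: 2·8! = 80640.
So not adjacent: 362880 − 80640 = 282240, probability 282240/362880 = 7/9.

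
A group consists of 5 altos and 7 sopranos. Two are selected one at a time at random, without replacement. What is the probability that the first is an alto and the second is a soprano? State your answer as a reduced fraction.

Multiply the conditional probabilities at each draw: 5/12 · 7/11 = 35/132.

35/132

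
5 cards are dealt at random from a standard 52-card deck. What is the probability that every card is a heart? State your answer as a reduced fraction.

There are C(52,5) = 2598960 possible 5-card hands.
Hands that are all hearts: C(13,5) = 1287.
Probability = 1287/2598960 = 33/66640.

33/66640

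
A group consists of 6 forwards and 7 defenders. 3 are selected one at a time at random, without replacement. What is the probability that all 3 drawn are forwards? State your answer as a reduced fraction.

10/143

Multiply the conditional probabilities at each draw: 6/13 · 5/12 · 4/11 = 120/1716 = 10/143.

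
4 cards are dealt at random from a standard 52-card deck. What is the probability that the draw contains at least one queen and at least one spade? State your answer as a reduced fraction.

There are C(52,4) = 270725 possible draws.
By inclusion-exclusion on the complements, draws missing all queens or all spades: C(48,4) + C(39,4) − C(36,4) = 194580 + 82251 − 58905 = 217926.
So draws with at least one of each: 270725 − 217926 = 52799, probability 52799/270725.

52799/270725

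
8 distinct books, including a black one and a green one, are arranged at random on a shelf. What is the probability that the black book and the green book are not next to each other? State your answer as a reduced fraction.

There are 8! = 40320 arrangements.
Arrangements with the black book and the green book adjacent: 2·7! = 10080.
So not adjacent: 40320 − 10080 = 30240, probability 30240/40320 = 3/4.

3/4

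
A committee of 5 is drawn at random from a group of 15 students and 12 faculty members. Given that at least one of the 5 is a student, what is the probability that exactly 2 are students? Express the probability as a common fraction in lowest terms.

Work in counts. Selections with at least one student: C(27,5) − C(12,5) = 80730 − 792 = 79938.
Of those, selections where exactly 2 are students: C(15,2)·C(12,3) = 105·220 = 23100.
Conditional probability = 23100/79938 = 3850/13323.

3850/13323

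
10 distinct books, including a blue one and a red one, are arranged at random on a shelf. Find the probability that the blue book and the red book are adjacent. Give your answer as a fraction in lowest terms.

1/5

There are 10! = 3628800 arrangements.
Treat the blue book and the red book as a block: 9! arrangements of the blocks × 2 orders within the block = 2·362880 = 725760.
Probability = 725760/3628800 = 1/5.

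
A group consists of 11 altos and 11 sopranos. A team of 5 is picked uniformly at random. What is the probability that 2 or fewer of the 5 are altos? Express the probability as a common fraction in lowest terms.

1/2

Total selections: C(22,5) = 26334.
Favorable selections (2 or fewer altos): C(11,0)·C(11,5) + C(11,1)·C(11,4) + C(11,2)·C(11,3) = 462 + 3630 + 9075 = 13167.
Probability = 13167/26334 = 1/2.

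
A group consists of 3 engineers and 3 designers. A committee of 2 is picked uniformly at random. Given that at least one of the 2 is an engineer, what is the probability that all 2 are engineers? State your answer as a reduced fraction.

1/4

Work in counts. Selections with at least one engineer: C(6,2) − C(3,2) = 15 − 3 = 12.
Of those, selections where all 2 are engineers: C(3,2) = 3.
Conditional probability = 3/12 = 1/4.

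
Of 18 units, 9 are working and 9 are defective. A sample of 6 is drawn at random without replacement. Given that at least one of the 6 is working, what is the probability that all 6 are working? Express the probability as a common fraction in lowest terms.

1/220

Work in counts. Selections with at least one working: C(18,6) − C(9,6) = 18564 − 84 = 18480.
Of those, selections where all 6 are working: C(9,6) = 84.
Conditional probability = 84/18480 = 1/220.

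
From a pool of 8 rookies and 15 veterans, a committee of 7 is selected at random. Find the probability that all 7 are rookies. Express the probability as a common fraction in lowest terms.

There are C(23,7) = 245157 possible selections.
Selections with all rookies: C(8,7) = 8.
Probability = 8/245157.

8/245157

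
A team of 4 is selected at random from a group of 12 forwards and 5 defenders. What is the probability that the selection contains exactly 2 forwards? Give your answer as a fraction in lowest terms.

The sample space is all 4-subsets of the 17: C(17,4) = 2380.
Selections with exactly 2 forwards: choose 2 of the 12 forwards and 2 of the 5 defenders, C(12,2)·C(5,2) = 66·10 = 660.
Probability = 660/2380 = 33/119.

33/119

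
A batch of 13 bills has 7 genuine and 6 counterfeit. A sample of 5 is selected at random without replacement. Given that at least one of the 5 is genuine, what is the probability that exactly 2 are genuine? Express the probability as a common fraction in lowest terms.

20/61

Work in counts. Selections with at least one genuine: C(13,5) − C(6,5) = 1287 − 6 = 1281.
Of those, selections where exactly 2 are genuine: C(7,2)·C(6,3) = 21·20 = 420.
Conditional probability = 420/1281 = 20/61.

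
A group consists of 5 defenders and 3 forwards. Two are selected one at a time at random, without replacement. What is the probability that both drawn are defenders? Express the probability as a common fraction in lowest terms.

5/14

Multiply the conditional probabilities at each draw: 5/8 · 4/7 = 20/56 = 5/14.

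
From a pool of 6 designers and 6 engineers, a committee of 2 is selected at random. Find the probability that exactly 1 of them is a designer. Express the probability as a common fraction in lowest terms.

6/11

There are C(12,2) = 66 ways to choose 2 from 12.
Selections with exactly 1 designer: choose 1 of the 6 designers and 1 of the 6 engineers, C(6,1)·C(6,1) = 6·6 = 36.
Probability = 36/66 = 6/11.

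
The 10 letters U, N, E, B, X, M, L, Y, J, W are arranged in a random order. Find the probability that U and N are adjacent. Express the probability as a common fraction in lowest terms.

There are 10! = 3628800 arrangements.
Treat U and N as a block: 9! arrangements of the blocks × 2 orders within the block = 2·362880 = 725760.
Probability = 725760/3628800 = 1/5.

1/5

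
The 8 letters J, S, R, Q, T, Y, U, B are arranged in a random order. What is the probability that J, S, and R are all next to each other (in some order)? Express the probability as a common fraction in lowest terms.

3/28

There are 8! = 40320 arrangements.
Treat the three as one block: 6! placements × 3! orders within the block = 720·6 = 4320.
Probability = 4320/40320 = 3/28.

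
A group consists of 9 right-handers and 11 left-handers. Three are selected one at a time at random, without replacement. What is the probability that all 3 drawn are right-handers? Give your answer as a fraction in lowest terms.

Multiply the conditional probabilities at each draw: 9/20 · 8/19 · 7/18 = 504/6840 = 7/95.

7/95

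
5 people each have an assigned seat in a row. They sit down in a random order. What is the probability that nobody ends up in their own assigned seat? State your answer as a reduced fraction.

There are 5! = 120 seatings.
By inclusion-exclusion, seatings with no fixed points: C(5,0)·5! − C(5,1)·4! + C(5,2)·3! − C(5,3)·2! + C(5,4)·1! − C(5,5)·0! = 44.
Probability = 44/120 = 11/30.

11/30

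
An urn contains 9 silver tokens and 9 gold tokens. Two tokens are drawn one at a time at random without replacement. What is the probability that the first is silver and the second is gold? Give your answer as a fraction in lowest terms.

9/34

Multiply the conditional probabilities at each draw: 9/18 · 9/17 = 81/306 = 9/34.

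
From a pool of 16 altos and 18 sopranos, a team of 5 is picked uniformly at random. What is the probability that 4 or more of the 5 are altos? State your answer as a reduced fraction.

91/682

There are C(34,5) = 278256 ways to choose the 5.
Favorable selections (4 or more altos): C(16,4)·C(18,1) + C(16,5)·C(18,0) = 32760 + 4368 = 37128.
Probability = 37128/278256 = 91/682.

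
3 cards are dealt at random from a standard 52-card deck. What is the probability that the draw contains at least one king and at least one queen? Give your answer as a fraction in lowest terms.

188/5525

There are C(52,3) = 22100 possible draws.
By inclusion-exclusion on the complements, draws missing all kings or all queens: C(48,3) + C(48,3) − C(44,3) = 17296 + 17296 − 13244 = 21348.
So draws with at least one of each: 22100 − 21348 = 752, probability 752/22100 = 188/5525.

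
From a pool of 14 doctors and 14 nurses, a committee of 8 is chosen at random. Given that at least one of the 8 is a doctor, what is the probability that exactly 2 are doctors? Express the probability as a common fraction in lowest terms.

Work in counts. Selections with at least one doctor: C(28,8) − C(14,8) = 3108105 − 3003 = 3105102.
Of those, selections where exactly 2 are doctors: C(14,2)·C(14,6) = 91·3003 = 273273.
Conditional probability = 273273/3105102 = 91/1034.

91/1034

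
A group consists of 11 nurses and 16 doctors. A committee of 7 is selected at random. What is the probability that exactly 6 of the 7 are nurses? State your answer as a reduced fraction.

112/13455

Total number of selections: C(27,7) = 888030.
Selections with exactly 6 nurses: choose 6 of the 11 nurses and 1 of the 16 doctors, C(11,6)·C(16,1) = 462·16 = 7392.
Probability = 7392/888030 = 112/13455.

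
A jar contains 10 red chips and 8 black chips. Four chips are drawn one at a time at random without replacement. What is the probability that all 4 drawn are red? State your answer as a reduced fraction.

7/102

Multiply the conditional probabilities at each draw: 10/18 · 9/17 · 8/16 · 7/15 = 5040/73440 = 7/102.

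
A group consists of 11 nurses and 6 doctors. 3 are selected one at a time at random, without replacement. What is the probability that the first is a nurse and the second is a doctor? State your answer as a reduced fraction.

33/136

Multiply the conditional probabilities at each draw: 11/17 · 6/16 = 66/272 = 33/136.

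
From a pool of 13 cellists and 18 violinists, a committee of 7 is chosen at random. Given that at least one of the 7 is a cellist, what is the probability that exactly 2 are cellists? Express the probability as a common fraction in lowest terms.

Work in counts. Selections with at least one cellist: C(31,7) − C(18,7) = 2629575 − 31824 = 2597751.
Of those, selections where exactly 2 are cellists: C(13,2)·C(18,5) = 78·8568 = 668304.
Conditional probability = 668304/2597751 = 1904/7401.

1904/7401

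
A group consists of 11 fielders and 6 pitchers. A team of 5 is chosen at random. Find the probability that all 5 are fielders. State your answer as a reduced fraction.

There are C(17,5) = 6188 possible selections.
Selections with all fielders: C(11,5) = 462.
Probability = 462/6188 = 33/442.

33/442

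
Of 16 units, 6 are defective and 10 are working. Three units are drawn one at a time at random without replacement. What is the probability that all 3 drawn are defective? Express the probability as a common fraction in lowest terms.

1/28

Multiply the conditional probabilities at each draw: 6/16 · 5/15 · 4/14 = 120/3360 = 1/28.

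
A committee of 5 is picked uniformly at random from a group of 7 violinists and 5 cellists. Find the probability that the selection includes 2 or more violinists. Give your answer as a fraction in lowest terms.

Total selections: C(12,5) = 792.
Count the complement (fewer than 2 violinists): C(7,0)·C(5,5) + C(7,1)·C(5,4) = 1 + 35 = 36.
Probability = 1 − 36/792 = 756/792 = 21/22.

21/22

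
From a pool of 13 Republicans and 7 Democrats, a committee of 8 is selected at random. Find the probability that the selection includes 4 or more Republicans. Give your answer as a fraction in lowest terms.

1837/1938

Total selections: C(20,8) = 125970.
Count the complement (fewer than 4 Republicans): C(13,1)·C(7,7) + C(13,2)·C(7,6) + C(13,3)·C(7,5) = 13 + 546 + 6006 = 6565.
Probability = 1 − 6565/125970 = 119405/125970 = 1837/1938.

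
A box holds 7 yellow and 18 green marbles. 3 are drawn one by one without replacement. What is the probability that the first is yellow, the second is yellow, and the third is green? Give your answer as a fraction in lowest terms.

63/1150

Multiply the conditional probabilities at each draw: 7/25 · 6/24 · 18/23 = 756/13800 = 63/1150.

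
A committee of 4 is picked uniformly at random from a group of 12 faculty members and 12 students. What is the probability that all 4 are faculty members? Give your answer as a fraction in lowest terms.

15/322

There are C(24,4) = 10626 possible selections.
Selections with all faculty members: C(12,4) = 495.
Probability = 495/10626 = 15/322.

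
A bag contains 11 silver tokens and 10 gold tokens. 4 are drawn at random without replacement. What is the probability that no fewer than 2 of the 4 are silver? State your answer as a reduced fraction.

99/133

Total selections: C(21,4) = 5985.
Count the complement (fewer than 2 silver): C(11,0)·C(10,4) + C(11,1)·C(10,3) = 210 + 1320 = 1530.
Probability = 1 − 1530/5985 = 4455/5985 = 99/133.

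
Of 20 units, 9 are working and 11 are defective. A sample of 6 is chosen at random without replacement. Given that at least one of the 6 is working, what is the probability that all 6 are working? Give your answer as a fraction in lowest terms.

Work in counts. Selections with at least one working: C(20,6) − C(11,6) = 38760 − 462 = 38298.
Of those, selections where all 6 are working: C(9,6) = 84.
Conditional probability = 84/38298 = 14/6383.

14/6383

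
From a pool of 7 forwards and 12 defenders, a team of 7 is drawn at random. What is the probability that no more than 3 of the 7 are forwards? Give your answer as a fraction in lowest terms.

Total selections: C(19,7) = 50388.
Favorable selections (no more than 3 forwards): C(7,0)·C(12,7) + C(7,1)·C(12,6) + C(7,2)·C(12,5) + C(7,3)·C(12,4) = 792 + 6468 + 16632 + 17325 = 41217.
Probability = 41217/50388 = 13739/16796.

13739/16796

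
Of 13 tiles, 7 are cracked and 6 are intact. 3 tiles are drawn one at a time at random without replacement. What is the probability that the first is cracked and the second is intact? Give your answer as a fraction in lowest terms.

Multiply the conditional probabilities at each draw: 7/13 · 6/12 = 42/156 = 7/26.

7/26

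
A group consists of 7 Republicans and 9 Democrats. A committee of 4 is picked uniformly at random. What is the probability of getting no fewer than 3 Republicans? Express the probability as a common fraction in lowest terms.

5/26

Total selections: C(16,4) = 1820.
Favorable selections (no fewer than 3 Republicans): C(7,3)·C(9,1) + C(7,4)·C(9,0) = 315 + 35 = 350.
Probability = 350/1820 = 5/26.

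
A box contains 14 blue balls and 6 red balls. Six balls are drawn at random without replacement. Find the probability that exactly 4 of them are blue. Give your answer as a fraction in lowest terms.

1001/2584

Total number of selections: C(20,6) = 38760.
Selections with exactly 4 blue: choose 4 of the 14 blue and 2 of the 6 red, C(14,4)·C(6,2) = 1001·15 = 15015.
Probability = 15015/38760 = 1001/2584.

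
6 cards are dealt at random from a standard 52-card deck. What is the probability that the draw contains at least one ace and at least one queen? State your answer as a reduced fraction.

There are C(52,6) = 20358520 possible draws.
By inclusion-exclusion on the complements, draws missing all aces or all queens: C(48,6) + C(48,6) − C(44,6) = 12271512 + 12271512 − 7059052 = 17483972.
So draws with at least one of each: 20358520 − 17483972 = 2874548, probability 2874548/20358520 = 718637/5089630.

718637/5089630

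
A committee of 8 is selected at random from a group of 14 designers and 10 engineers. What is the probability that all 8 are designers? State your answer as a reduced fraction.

There are C(24,8) = 735471 possible selections.
Selections with all designers: C(14,8) = 3003.
Probability = 3003/735471 = 91/22287.

91/22287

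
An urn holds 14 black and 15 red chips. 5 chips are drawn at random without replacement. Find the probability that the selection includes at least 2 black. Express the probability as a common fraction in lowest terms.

There are C(29,5) = 118755 ways to choose the 5.
Favorable selections (at least 2 black): C(14,2)·C(15,3) + C(14,3)·C(15,2) + C(14,4)·C(15,1) + C(14,5)·C(15,0) = 41405 + 38220 + 15015 + 2002 = 96642.
Probability = 96642/118755 = 118/145.

118/145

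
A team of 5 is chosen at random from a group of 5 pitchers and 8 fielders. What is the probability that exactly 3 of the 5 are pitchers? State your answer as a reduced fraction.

The sample space is all 5-subsets of the 13: C(13,5) = 1287.
Selections with exactly 3 pitchers: choose 3 of the 5 pitchers and 2 of the 8 fielders, C(5,3)·C(8,2) = 10·28 = 280.
Probability = 280/1287.

280/1287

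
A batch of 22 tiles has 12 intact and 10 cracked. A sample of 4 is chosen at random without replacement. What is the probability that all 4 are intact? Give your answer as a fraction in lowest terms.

9/133

There are C(22,4) = 7315 possible selections.
Selections with all intact: C(12,4) = 495.
Probability = 495/7315 = 9/133.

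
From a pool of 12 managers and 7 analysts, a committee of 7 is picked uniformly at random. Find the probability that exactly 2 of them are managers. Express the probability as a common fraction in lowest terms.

There are C(19,7) = 50388 ways to choose 7 from 19.
Selections with exactly 2 managers: choose 2 of the 12 managers and 5 of the 7 analysts, C(12,2)·C(7,5) = 66·21 = 1386.
Probability = 1386/50388 = 231/8398.

231/8398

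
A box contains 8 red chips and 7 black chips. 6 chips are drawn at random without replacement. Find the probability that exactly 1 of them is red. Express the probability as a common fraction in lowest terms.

24/715

There are C(15,6) = 5005 ways to choose 6 from 15.
Selections with exactly 1 red: choose 1 of the 8 red and 5 of the 7 black, C(8,1)·C(7,5) = 8·21 = 168.
Probability = 168/5005 = 24/715.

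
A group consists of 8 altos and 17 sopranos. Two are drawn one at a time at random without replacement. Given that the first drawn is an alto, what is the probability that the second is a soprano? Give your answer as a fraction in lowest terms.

17/24

After removing one alto, 24 remain: 7 altos and 17 sopranos.
So the probability the next is a soprano is 17/24.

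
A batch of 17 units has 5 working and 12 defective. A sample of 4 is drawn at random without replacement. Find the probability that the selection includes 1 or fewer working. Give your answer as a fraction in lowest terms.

Total selections: C(17,4) = 2380.
Favorable selections (1 or fewer working): C(5,0)·C(12,4) + C(5,1)·C(12,3) = 495 + 1100 = 1595.
Probability = 1595/2380 = 319/476.

319/476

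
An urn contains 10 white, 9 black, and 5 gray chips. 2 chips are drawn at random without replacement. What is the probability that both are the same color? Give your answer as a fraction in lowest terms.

There are C(24,2) = 276 ways to draw 2 chips.
All same color: C(10,2) + C(9,2) + C(5,2) = 45 + 36 + 10 = 91.
Probability = 91/276.

91/276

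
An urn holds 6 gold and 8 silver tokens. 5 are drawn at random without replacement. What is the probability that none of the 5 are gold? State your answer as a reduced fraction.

4/143

There are C(14,5) = 2002 possible selections.
Selections with no gold (all silver): C(8,5) = 56.
Probability = 56/2002 = 4/143.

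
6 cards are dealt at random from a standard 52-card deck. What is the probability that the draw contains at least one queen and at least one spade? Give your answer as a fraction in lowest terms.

There are C(52,6) = 20358520 possible draws.
By inclusion-exclusion on the complements, draws missing all queens or all spades: C(48,6) + C(39,6) − C(36,6) = 12271512 + 3262623 − 1947792 = 13586343.
So draws with at least one of each: 20358520 − 13586343 = 6772177, probability 6772177/20358520.

6772177/20358520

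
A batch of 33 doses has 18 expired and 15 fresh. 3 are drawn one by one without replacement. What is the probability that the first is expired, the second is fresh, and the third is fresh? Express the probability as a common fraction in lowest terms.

315/2728

Multiply the conditional probabilities at each draw: 18/33 · 15/32 · 14/31 = 3780/32736 = 315/2728.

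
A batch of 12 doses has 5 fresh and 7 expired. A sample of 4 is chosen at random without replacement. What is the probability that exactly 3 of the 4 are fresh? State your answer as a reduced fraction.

14/99

There are C(12,4) = 495 ways to choose 4 from 12.
Selections with exactly 3 fresh: choose 3 of the 5 fresh and 1 of the 7 expired, C(5,3)·C(7,1) = 10·7 = 70.
Probability = 70/495 = 14/99.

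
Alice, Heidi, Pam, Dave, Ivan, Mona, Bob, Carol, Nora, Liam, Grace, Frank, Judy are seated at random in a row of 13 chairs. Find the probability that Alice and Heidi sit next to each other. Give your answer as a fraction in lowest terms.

There are 13! = 6227020800 arrangements.
Treat Alice and Heidi as a block: 12! arrangements of the blocks × 2 orders within the block = 2·479001600 = 958003200.
Probability = 958003200/6227020800 = 2/13.

2/13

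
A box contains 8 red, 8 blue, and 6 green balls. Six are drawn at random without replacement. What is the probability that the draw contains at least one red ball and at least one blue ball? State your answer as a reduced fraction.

There are C(22,6) = 74613 possible draws.
By inclusion-exclusion on the complements, draws missing all red or all blue: C(14,6) + C(14,6) − C(6,6) = 3003 + 3003 − 1 = 6005.
So draws with at least one of each: 74613 − 6005 = 68608, probability 68608/74613.

68608/74613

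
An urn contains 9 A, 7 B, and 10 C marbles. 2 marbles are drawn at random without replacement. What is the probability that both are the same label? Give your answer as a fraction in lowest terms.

102/325

There are C(26,2) = 325 ways to draw 2 marbles.
All same label: C(9,2) + C(7,2) + C(10,2) = 36 + 21 + 45 = 102.
Probability = 102/325.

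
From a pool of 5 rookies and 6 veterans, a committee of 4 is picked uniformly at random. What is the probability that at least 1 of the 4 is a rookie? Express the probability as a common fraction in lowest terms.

21/22

There are C(11,4) = 330 ways to choose the 4.
The complement is all 4 are veterans: C(6,4) = 15.
Probability = 1 − 15/330 = 315/330 = 21/22.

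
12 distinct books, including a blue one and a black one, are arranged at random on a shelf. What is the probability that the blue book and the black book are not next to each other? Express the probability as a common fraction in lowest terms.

There are 12! = 479001600 arrangements.
Arrangements with the blue book and the black book adjacent: 2·11! = 79833600.
So not adjacent: 479001600 − 79833600 = 399168000, probability 399168000/479001600 = 5/6.

5/6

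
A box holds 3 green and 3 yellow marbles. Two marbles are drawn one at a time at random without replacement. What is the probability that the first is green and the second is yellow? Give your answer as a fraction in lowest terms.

3/10

Multiply the conditional probabilities at each draw: 3/6 · 3/5 = 9/30 = 3/10.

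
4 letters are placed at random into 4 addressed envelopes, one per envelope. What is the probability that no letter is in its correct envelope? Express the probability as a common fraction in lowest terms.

There are 4! = 24 assignments.
By inclusion-exclusion, assignments with no fixed points: C(4,0)·4! − C(4,1)·3! + C(4,2)·2! − C(4,3)·1! + C(4,4)·0! = 9.
Probability = 9/24 = 3/8.

3/8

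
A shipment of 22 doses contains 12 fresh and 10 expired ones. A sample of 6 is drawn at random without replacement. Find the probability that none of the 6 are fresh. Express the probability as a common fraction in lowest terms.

There are C(22,6) = 74613 possible selections.
Selections with no fresh (all expired): C(10,6) = 210.
Probability = 210/74613 = 10/3553.

10/3553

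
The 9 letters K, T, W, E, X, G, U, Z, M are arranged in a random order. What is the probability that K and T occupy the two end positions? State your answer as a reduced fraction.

1/36

There are 9! = 362880 arrangements.
Place K and T at the ends in 2 ways, arrange the remaining 7 in 7! = 5040 ways: 2·5040 = 10080.
Probability = 10080/362880 = 1/36.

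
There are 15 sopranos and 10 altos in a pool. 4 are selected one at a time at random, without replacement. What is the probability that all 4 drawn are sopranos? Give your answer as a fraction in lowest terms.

Multiply the conditional probabilities at each draw: 15/25 · 14/24 · 13/23 · 12/22 = 32760/303600 = 273/2530.

273/2530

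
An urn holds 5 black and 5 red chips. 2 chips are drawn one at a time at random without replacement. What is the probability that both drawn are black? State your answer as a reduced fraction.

Multiply the conditional probabilities at each draw: 5/10 · 4/9 = 20/90 = 2/9.

2/9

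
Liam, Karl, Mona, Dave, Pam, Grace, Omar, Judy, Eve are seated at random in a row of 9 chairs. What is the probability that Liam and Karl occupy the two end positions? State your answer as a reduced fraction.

1/36

There are 9! = 362880 arrangements.
Place Liam and Karl at the ends in 2 ways, arrange the remaining 7 in 7! = 5040 ways: 2·5040 = 10080.
Probability = 10080/362880 = 1/36.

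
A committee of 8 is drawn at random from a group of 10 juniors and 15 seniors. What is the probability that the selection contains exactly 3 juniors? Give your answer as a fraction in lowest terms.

728/2185

The sample space is all 8-subsets of the 25: C(25,8) = 1081575.
Selections with exactly 3 juniors: choose 3 of the 10 juniors and 5 of the 15 seniors, C(10,3)·C(15,5) = 120·3003 = 360360.
Probability = 360360/1081575 = 728/2185.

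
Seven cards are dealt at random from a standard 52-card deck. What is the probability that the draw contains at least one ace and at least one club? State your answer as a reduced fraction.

53122231/133784560

There are C(52,7) = 133784560 possible draws.
By inclusion-exclusion on the complements, draws missing all aces or all clubs: C(48,7) + C(39,7) − C(36,7) = 73629072 + 15380937 − 8347680 = 80662329.
So draws with at least one of each: 133784560 − 80662329 = 53122231, probability 53122231/133784560.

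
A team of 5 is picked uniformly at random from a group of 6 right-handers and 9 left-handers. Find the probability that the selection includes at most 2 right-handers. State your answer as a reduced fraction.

102/143

Total selections: C(15,5) = 3003.
Favorable selections (at most 2 right-handers): C(6,0)·C(9,5) + C(6,1)·C(9,4) + C(6,2)·C(9,3) = 126 + 756 + 1260 = 2142.
Probability = 2142/3003 = 102/143.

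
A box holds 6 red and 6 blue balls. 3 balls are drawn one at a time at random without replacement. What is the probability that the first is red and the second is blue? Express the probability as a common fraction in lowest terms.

Multiply the conditional probabilities at each draw: 6/12 · 6/11 = 36/132 = 3/11.

3/11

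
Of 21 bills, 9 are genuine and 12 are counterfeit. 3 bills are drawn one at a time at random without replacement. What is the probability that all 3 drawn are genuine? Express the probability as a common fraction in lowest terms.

6/95

Multiply the conditional probabilities at each draw: 9/21 · 8/20 · 7/19 = 504/7980 = 6/95.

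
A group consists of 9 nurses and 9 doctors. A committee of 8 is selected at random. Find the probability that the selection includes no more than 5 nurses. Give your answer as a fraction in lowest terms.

There are C(18,8) = 43758 ways to choose the 8.
Favorable selections (no more than 5 nurses): C(9,0)·C(9,8) + C(9,1)·C(9,7) + C(9,2)·C(9,6) + C(9,3)·C(9,5) + C(9,4)·C(9,4) + C(9,5)·C(9,3) = 9 + 324 + 3024 + 10584 + 15876 + 10584 = 40401.
Probability = 40401/43758 = 4489/4862.

4489/4862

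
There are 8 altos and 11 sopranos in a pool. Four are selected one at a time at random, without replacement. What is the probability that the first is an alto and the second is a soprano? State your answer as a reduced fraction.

Multiply the conditional probabilities at each draw: 8/19 · 11/18 = 88/342 = 44/171.

44/171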